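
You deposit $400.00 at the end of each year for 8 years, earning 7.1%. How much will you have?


Formula: FV = PMT * ((1+r)^n - 1) / r
Growth factor: (1 + 0.071)^8 = 1.731075
Numerator: 1.731075 - 1 = 0.731075
FV = $400.00 * 0.731075 / 0.071 = $4,118.73

$4,118.73


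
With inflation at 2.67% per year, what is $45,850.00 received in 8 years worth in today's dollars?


Formula: Real value = nominal / (1 + inflation)^years
Price level: (1 + 0.0267)^8 = 1.234663
Real value = $45,850.00 / 1.234663 = $37,135.63

$37,135.63


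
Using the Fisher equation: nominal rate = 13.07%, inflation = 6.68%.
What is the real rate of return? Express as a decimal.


Formula: (1 + r_real) = (1 + r_nom) / (1 + inflation)
Substituting: (1 + r_real) = 1.1307 / 1.0668
(1 + r_real) = 1.059899
r_real = 1.059899 - 1 = 0.059899

0.059899


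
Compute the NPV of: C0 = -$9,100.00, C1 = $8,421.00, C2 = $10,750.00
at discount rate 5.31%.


Formula: NPV = C0 + C1/(1+r) + C2/(1+r)^2
Discount C1: $8,421.00 / (1 + 0.0531) = $7,996.39
Discount C2: $10,750.00 / (1 + 0.0531)^2 = $9,693.25
NPV = -$9,100.00 + $7,996.39 + $9,693.25 = $8,589.64

$8,589.64


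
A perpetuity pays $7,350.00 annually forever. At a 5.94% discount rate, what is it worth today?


Formula: PV = C / r
Substituting: PV = $7,350.00 / 0.0594
PV = $123,737.37

$123,737.37


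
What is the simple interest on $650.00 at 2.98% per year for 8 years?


Formula: I = P * r * t
Substituting: I = $650.00 * 0.0298 * 8
Step: I = $650.00 * 0.2384
I = $154.96

$154.96


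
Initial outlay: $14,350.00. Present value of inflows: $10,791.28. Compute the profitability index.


Formula: PI = PV(cash flows) / initial investment
Substituting: PI = $10,791.28 / $14,350.00
PI = 0.752

0.752


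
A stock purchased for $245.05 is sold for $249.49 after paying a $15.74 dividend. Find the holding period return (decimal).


Formula: HPR = (P1 - P0 + D) / P0
Gain: $249.49 - $245.05 + $15.74 = $20.18
HPR = $20.18 / $245.05 = 0.0824

0.0824


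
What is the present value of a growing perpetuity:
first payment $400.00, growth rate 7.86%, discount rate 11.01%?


Formula: PV = C / (r - g)
Spread: r - g = 0.1101 - 0.0786 = 0.0315
Substituting: PV = $400.00 / 0.0315
PV = $12,698.41

$12,698.41


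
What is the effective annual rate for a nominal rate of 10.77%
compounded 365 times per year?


Formula: EAR = (1 + r/m)^m - 1
Period rate: r/m = 0.1077 / 365 = 0.000295
Compounding: (1 + 0.000295)^365 = 1.113696
EAR = 1.113696 - 1 = 0.113696

0.113696


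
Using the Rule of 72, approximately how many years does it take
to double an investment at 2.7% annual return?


Formula: Years ≈ 72 / r
Substituting: Years ≈ 72 / 2.7
Years ≈ 26.7

26.7 years


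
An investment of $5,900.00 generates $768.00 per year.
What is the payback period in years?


Formula: Payback = investment / annual cash flow
Substituting: Payback = $5,900.00 / $768.00
Payback = 7.6823 years

7.6823 years


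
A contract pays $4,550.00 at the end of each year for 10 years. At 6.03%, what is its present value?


Formula: PV = PMT * (1 - (1+r)^(-n)) / r
Discount factor: (1 + 0.0603)^(-10) = 0.556817
Bracket: 1 - 0.556817 = 0.443183
PV = $4,550.00 * 0.443183 / 0.0603 = $33,440.85

$33,440.85


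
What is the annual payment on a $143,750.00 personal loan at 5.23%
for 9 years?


Formula: PMT = PV * r / (1 - (1+r)^(-n))
Denominator: 1 - (1 + 0.0523)^(-9) = 0.367961
Numerator: $143,750.00 * 0.0523 = 7518.125
PMT = 7518.125 / 0.367961 = $20,431.85

$20,431.85


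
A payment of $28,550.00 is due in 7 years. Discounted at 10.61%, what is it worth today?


Formula: PV = FV / (1 + r)^n
Substituting: PV = $28,550.00 / (1 + 0.1061)^7
Discount factor: (1.1061)^7 = 2.025633
PV = $28,550.00 / 2.025633 = $14,094.36

$14,094.36


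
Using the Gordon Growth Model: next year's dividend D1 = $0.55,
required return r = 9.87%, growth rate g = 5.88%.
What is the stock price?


Formula: P = D1 / (r - g)
Spread: r - g = 0.0987 - 0.0588 = 0.0399
Substituting: P = $0.55 / 0.0399
P = $13.78

$13.78


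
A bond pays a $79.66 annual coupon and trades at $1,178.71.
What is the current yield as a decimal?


Formula: Current yield = annual coupon / price
Substituting: CY = $79.66 / $1,178.71
CY = 0.067582

0.067582


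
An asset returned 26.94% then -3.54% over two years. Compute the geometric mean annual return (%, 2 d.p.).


Formula: Geometric mean = ((1+r1)*(1+r2))^(1/2) - 1
Product: (1 + 0.2694) * (1 + -0.0354) = 1.2694 * 0.9646 = 1.224463
Square root: 1.224463^0.5 = 1.106555
Geometric mean = 1.106555 - 1 = 0.106555
As percentage: 10.66%

10.66%


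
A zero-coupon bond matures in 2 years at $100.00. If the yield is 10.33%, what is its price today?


Formula: Price = FV / (1 + r)^n
Substituting: Price = $100.00 / (1 + 0.1033)^2
Discount factor: (1.1033)^2 = 1.217271
Price = $100.00 / 1.217271 = $82.15

$82.15


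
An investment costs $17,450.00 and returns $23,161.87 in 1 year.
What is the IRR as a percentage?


Formula: IRR = C1/C0 - 1
Substituting: IRR = $23,161.87 / $17,450.00 - 1
Ratio: 1.327328 - 1 = 0.327328
IRR = 32.7328%

32.7328%


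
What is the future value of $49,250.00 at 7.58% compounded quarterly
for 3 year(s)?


Formula: FV = P * (1 + r/m)^(m*t)
Period rate: r/m = 0.0758 / 4 = 0.01895
Total periods: m*t = 4 * 3 = 12
Growth factor: (1 + 0.01895)^12 = 1.252664
FV = $49,250.00 * 1.252664 = $61,693.69

$61,693.69


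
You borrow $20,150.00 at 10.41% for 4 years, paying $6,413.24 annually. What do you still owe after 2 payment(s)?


Formula: Balance = PV*(1+r)^k - PMT*((1+r)^k - 1)/r
Growth: (1 + 0.1041)^2 = 1.219037
Accumulated factor: ((1+r)^k - 1)/r = 2.1041
Balance = $20,150.00 * 1.219037 - $6,413.24 * 2.1041
Balance = $11,069.49

$11,069.49


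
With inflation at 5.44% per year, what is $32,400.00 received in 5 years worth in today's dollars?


Formula: Real value = nominal / (1 + inflation)^years
Price level: (1 + 0.0544)^5 = 1.303248
Real value = $32,400.00 / 1.303248 = $24,860.97

$24,860.97


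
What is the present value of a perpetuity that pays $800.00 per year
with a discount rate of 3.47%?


Formula: PV = C / r
Substituting: PV = $800.00 / 0.0347
PV = $23,054.76

$23,054.76


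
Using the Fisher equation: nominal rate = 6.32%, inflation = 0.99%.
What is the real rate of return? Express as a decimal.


Formula: (1 + r_real) = (1 + r_nom) / (1 + inflation)
Substituting: (1 + r_real) = 1.0632 / 1.0099
(1 + r_real) = 1.052778
r_real = 1.052778 - 1 = 0.052778

0.052778


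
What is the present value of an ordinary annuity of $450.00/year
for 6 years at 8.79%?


Formula: PV = PMT * (1 - (1+r)^(-n)) / r
Discount factor: (1 + 0.0879)^(-6) = 0.603207
Bracket: 1 - 0.603207 = 0.396793
PV = $450.00 * 0.396793 / 0.0879 = $2,031.37

$2,031.37


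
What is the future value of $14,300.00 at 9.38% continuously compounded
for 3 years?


Formula: FV = P * e^(r*t)
Exponent: r*t = 0.0938 * 3 = 0.2814
e^(0.2814) = 1.324983
FV = $14,300.00 * 1.324983 = $18,947.26

$18,947.26


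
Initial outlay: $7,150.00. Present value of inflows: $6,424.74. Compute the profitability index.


Formula: PI = PV(cash flows) / initial investment
Substituting: PI = $6,424.74 / $7,150.00
PI = 0.8986

0.8986


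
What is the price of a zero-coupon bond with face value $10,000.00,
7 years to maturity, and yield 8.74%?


Formula: Price = FV / (1 + r)^n
Substituting: Price = $10,000.00 / (1 + 0.0874)^7
Discount factor: (1.0874)^7 = 1.797733
Price = $10,000.00 / 1.797733 = $5,562.56

$5,562.56


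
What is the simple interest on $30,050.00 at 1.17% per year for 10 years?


Formula: I = P * r * t
Substituting: I = $30,050.00 * 0.0117 * 10
Step: I = $30,050.00 * 0.117
I = $3,515.85

$3,515.85


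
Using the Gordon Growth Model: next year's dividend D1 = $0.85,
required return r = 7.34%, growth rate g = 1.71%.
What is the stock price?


Formula: P = D1 / (r - g)
Spread: r - g = 0.0734 - 0.0171 = 0.0563
Substituting: P = $0.85 / 0.0563
P = $15.10

$15.10


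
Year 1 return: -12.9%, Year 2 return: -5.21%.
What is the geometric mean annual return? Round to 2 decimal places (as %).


Formula: Geometric mean = ((1+r1)*(1+r2))^(1/2) - 1
Product: (1 + -0.129) * (1 + -0.0521) = 0.871 * 0.9479 = 0.825621
Square root: 0.825621^0.5 = 0.908637
Geometric mean = 0.908637 - 1 = -0.091363
As percentage: -9.14%

-9.14%


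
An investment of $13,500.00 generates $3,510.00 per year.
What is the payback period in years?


Formula: Payback = investment / annual cash flow
Substituting: Payback = $13,500.00 / $3,510.00
Payback = 3.8462 years

3.8462 years


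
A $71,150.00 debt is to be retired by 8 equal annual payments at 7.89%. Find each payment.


Formula: PMT = PV * r / (1 - (1+r)^(-n))
Denominator: 1 - (1 + 0.0789)^(-8) = 0.455309
Numerator: $71,150.00 * 0.0789 = 5613.735
PMT = 5613.735 / 0.455309 = $12,329.51

$12,329.51


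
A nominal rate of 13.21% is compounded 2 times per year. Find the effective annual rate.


Formula: EAR = (1 + r/m)^m - 1
Period rate: r/m = 0.1321 / 2 = 0.06605
Compounding: (1 + 0.06605)^2 = 1.136463
EAR = 1.136463 - 1 = 0.136463

0.136463


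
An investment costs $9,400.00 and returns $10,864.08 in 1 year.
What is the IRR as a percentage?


Formula: IRR = C1/C0 - 1
Substituting: IRR = $10,864.08 / $9,400.00 - 1
Ratio: 1.155753 - 1 = 0.155753
IRR = 15.5753%

15.5753%


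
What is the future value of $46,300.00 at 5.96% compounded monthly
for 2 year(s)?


Formula: FV = P * (1 + r/m)^(m*t)
Period rate: r/m = 0.0596 / 12 = 0.004967
Total periods: m*t = 12 * 2 = 24
Growth factor: (1 + 0.004967)^24 = 1.126263
FV = $46,300.00 * 1.126263 = $52,145.97

$52,145.97


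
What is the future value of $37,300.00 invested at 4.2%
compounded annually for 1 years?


Formula: FV = P * (1 + r)^n
Substituting: FV = $37,300.00 * (1 + 0.042)^1
Growth factor: (1.042)^1 = 1.042
FV = $37,300.00 * 1.042 = $38,866.60

$38,866.60


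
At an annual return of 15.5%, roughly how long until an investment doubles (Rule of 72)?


Formula: Years ≈ 72 / r
Substituting: Years ≈ 72 / 15.5
Years ≈ 4.6

4.6 years


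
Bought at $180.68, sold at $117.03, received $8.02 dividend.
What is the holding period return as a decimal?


Formula: HPR = (P1 - P0 + D) / P0
Gain: $117.03 - $180.68 + $8.02 = -$55.63
HPR = -$55.63 / $180.68 = -0.3079

-0.3079


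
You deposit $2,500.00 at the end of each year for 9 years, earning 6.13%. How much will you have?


Formula: FV = PMT * ((1+r)^n - 1) / r
Growth factor: (1 + 0.0613)^9 = 1.708219
Numerator: 1.708219 - 1 = 0.708219
FV = $2,500.00 * 0.708219 / 0.0613 = $28,883.31

$28,883.31


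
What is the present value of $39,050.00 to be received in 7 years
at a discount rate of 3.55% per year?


Formula: PV = FV / (1 + r)^n
Substituting: PV = $39,050.00 / (1 + 0.0355)^7
Discount factor: (1.0355)^7 = 1.276588
PV = $39,050.00 / 1.276588 = $30,589.35

$30,589.35


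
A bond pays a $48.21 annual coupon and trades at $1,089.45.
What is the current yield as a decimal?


Formula: Current yield = annual coupon / price
Substituting: CY = $48.21 / $1,089.45
CY = 0.044252

0.044252


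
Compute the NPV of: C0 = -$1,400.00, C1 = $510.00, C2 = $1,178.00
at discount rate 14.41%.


Formula: NPV = C0 + C1/(1+r) + C2/(1+r)^2
Discount C1: $510.00 / (1 + 0.1441) = $445.77
Discount C2: $1,178.00 / (1 + 0.1441)^2 = $899.95
NPV = -$1,400.00 + $445.77 + $899.95 = -$54.29

-$54.29


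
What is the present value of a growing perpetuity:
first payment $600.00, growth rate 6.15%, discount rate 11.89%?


Formula: PV = C / (r - g)
Spread: r - g = 0.1189 - 0.0615 = 0.0574
Substituting: PV = $600.00 / 0.0574
PV = $10,452.96

$10,452.96


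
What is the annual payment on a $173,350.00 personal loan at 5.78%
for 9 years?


Formula: PMT = PV * r / (1 - (1+r)^(-n))
Denominator: 1 - (1 + 0.0578)^(-9) = 0.39693
Numerator: $173,350.00 * 0.0578 = 10019.63
PMT = 10019.63 / 0.39693 = $25,242.83

$25,242.83


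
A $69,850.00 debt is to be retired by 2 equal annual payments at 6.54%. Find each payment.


Formula: PMT = PV * r / (1 - (1+r)^(-n))
Denominator: 1 - (1 + 0.0654)^(-2) = 0.119003
Numerator: $69,850.00 * 0.0654 = 4568.19
PMT = 4568.19 / 0.119003 = $38,387.30

$38,387.30


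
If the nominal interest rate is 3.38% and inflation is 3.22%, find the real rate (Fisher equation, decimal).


Formula: (1 + r_real) = (1 + r_nom) / (1 + inflation)
Substituting: (1 + r_real) = 1.0338 / 1.0322
(1 + r_real) = 1.00155
r_real = 1.00155 - 1 = 0.00155

0.00155


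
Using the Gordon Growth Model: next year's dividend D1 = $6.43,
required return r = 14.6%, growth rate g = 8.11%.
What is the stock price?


Formula: P = D1 / (r - g)
Spread: r - g = 0.146 - 0.0811 = 0.0649
Substituting: P = $6.43 / 0.0649
P = $99.08

$99.08


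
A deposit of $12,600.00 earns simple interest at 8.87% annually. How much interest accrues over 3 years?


Formula: I = P * r * t
Substituting: I = $12,600.00 * 0.0887 * 3
Step: I = $12,600.00 * 0.2661
I = $3,352.86

$3,352.86


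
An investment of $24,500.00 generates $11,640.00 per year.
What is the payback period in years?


Formula: Payback = investment / annual cash flow
Substituting: Payback = $24,500.00 / $11,640.00
Payback = 2.1048 years

2.1048 years


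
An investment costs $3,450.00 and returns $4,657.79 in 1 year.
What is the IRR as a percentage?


Formula: IRR = C1/C0 - 1
Substituting: IRR = $4,657.79 / $3,450.00 - 1
Ratio: 1.350084 - 1 = 0.350084
IRR = 35.0084%

35.0084%


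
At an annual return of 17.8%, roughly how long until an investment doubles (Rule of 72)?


Formula: Years ≈ 72 / r
Substituting: Years ≈ 72 / 17.8
Years ≈ 4.0

4.0 years


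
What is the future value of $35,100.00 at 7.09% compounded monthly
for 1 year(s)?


Formula: FV = P * (1 + r/m)^(m*t)
Period rate: r/m = 0.0709 / 12 = 0.005908
Total periods: m*t = 12 * 1 = 12
Growth factor: (1 + 0.005908)^12 = 1.07325
FV = $35,100.00 * 1.07325 = $37,671.07

$37,671.07


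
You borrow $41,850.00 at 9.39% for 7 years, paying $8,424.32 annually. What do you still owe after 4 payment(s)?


Formula: Balance = PV*(1+r)^k - PMT*((1+r)^k - 1)/r
Growth: (1 + 0.0939)^4 = 1.431893
Accumulated factor: ((1+r)^k - 1)/r = 4.599497
Balance = $41,850.00 * 1.431893 - $8,424.32 * 4.599497
Balance = $21,177.08

$21,177.08


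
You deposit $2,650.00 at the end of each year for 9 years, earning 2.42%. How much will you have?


Formula: FV = PMT * ((1+r)^n - 1) / r
Growth factor: (1 + 0.0242)^9 = 1.240118
Numerator: 1.240118 - 1 = 0.240118
FV = $2,650.00 * 0.240118 / 0.0242 = $26,293.89

$26,293.89


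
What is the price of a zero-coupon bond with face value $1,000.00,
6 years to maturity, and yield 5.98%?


Formula: Price = FV / (1 + r)^n
Substituting: Price = $1,000.00 / (1 + 0.0598)^6
Discount factor: (1.0598)^6 = 1.416914
Price = $1,000.00 / 1.416914 = $705.76

$705.76


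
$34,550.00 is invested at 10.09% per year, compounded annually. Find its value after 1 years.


Formula: FV = P * (1 + r)^n
Substituting: FV = $34,550.00 * (1 + 0.1009)^1
Growth factor: (1.1009)^1 = 1.1009
FV = $34,550.00 * 1.1009 = $38,036.10

$38,036.10


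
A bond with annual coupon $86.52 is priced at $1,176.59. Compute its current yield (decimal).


Formula: Current yield = annual coupon / price
Substituting: CY = $86.52 / $1,176.59
CY = 0.073535

0.073535


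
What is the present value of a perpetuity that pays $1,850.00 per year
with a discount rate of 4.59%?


Formula: PV = C / r
Substituting: PV = $1,850.00 / 0.0459
PV = $40,305.01

$40,305.01


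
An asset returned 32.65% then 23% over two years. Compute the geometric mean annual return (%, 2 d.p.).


Formula: Geometric mean = ((1+r1)*(1+r2))^(1/2) - 1
Product: (1 + 0.3265) * (1 + 0.23) = 1.3265 * 1.23 = 1.631595
Square root: 1.631595^0.5 = 1.277339
Geometric mean = 1.277339 - 1 = 0.277339
As percentage: 27.73%

27.73%


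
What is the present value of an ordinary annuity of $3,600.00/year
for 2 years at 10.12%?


Formula: PV = PMT * (1 - (1+r)^(-n)) / r
Discount factor: (1 + 0.1012)^(-2) = 0.824646
Bracket: 1 - 0.824646 = 0.175354
PV = $3,600.00 * 0.175354 / 0.1012 = $6,237.89

$6,237.89


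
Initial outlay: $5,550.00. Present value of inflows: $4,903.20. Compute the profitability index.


Formula: PI = PV(cash flows) / initial investment
Substituting: PI = $4,903.20 / $5,550.00
PI = 0.8835

0.8835


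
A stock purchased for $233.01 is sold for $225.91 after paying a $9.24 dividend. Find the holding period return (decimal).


Formula: HPR = (P1 - P0 + D) / P0
Gain: $225.91 - $233.01 + $9.24 = $2.14
HPR = $2.14 / $233.01 = 0.0092

0.0092


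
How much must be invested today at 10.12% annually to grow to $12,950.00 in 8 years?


Formula: PV = FV / (1 + r)^n
Substituting: PV = $12,950.00 / (1 + 0.1012)^8
Discount factor: (1.1012)^8 = 2.162368
PV = $12,950.00 / 2.162368 = $5,988.80

$5,988.80


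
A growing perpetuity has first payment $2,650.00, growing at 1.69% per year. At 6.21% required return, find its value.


Formula: PV = C / (r - g)
Spread: r - g = 0.0621 - 0.0169 = 0.0452
Substituting: PV = $2,650.00 / 0.0452
PV = $58,628.32

$58,628.32


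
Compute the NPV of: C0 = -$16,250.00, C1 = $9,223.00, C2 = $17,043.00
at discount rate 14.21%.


Formula: NPV = C0 + C1/(1+r) + C2/(1+r)^2
Discount C1: $9,223.00 / (1 + 0.1421) = $8,075.48
Discount C2: $17,043.00 / (1 + 0.1421)^2 = $13,065.85
NPV = -$16,250.00 + $8,075.48 + $13,065.85 = $4,891.33

$4,891.33


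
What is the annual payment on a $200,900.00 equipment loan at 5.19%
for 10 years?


Formula: PMT = PV * r / (1 - (1+r)^(-n))
Denominator: 1 - (1 + 0.0519)^(-10) = 0.397086
Numerator: $200,900.00 * 0.0519 = 10426.71
PMT = 10426.71 / 0.397086 = $26,258.07

$26,258.07


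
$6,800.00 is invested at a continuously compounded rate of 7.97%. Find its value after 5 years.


Formula: FV = P * e^(r*t)
Exponent: r*t = 0.0797 * 5 = 0.3985
e^(0.3985) = 1.489589
FV = $6,800.00 * 1.489589 = $10,129.20

$10,129.20


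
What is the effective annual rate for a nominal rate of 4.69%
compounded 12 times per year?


Formula: EAR = (1 + r/m)^m - 1
Period rate: r/m = 0.0469 / 12 = 0.003908
Compounding: (1 + 0.003908)^12 = 1.047921
EAR = 1.047921 - 1 = 0.047921

0.047921


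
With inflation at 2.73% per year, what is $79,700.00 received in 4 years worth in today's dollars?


Formula: Real value = nominal / (1 + inflation)^years
Price level: (1 + 0.0273)^4 = 1.113754
Real value = $79,700.00 / 1.113754 = $71,559.81

$71,559.81


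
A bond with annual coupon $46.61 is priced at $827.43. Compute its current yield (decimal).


Formula: Current yield = annual coupon / price
Substituting: CY = $46.61 / $827.43
CY = 0.056331

0.056331


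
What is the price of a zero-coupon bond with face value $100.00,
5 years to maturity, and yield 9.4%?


Formula: Price = FV / (1 + r)^n
Substituting: Price = $100.00 / (1 + 0.094)^5
Discount factor: (1.094)^5 = 1.567064
Price = $100.00 / 1.567064 = $63.81

$63.81


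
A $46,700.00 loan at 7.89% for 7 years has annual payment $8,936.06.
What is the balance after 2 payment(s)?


Formula: Balance = PV*(1+r)^k - PMT*((1+r)^k - 1)/r
Growth: (1 + 0.0789)^2 = 1.164025
Accumulated factor: ((1+r)^k - 1)/r = 2.0789
Balance = $46,700.00 * 1.164025 - $8,936.06 * 2.0789
Balance = $35,782.80

$35,782.80


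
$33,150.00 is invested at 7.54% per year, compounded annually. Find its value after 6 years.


Formula: FV = P * (1 + r)^n
Substituting: FV = $33,150.00 * (1 + 0.0754)^6
Growth factor: (1.0754)^6 = 1.54675
FV = $33,150.00 * 1.54675 = $51,274.77

$51,274.77


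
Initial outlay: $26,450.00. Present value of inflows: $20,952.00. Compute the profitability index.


Formula: PI = PV(cash flows) / initial investment
Substituting: PI = $20,952.00 / $26,450.00
PI = 0.7921

0.7921


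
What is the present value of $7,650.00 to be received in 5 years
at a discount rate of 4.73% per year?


Formula: PV = FV / (1 + r)^n
Substituting: PV = $7,650.00 / (1 + 0.0473)^5
Discount factor: (1.0473)^5 = 1.259956
PV = $7,650.00 / 1.259956 = $6,071.64

$6,071.64


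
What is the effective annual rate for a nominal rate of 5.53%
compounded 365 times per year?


Formula: EAR = (1 + r/m)^m - 1
Period rate: r/m = 0.0553 / 365 = 0.000152
Compounding: (1 + 0.000152)^365 = 1.056853
EAR = 1.056853 - 1 = 0.056853

0.056853


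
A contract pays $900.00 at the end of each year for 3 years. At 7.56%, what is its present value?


Formula: PV = PMT * (1 - (1+r)^(-n)) / r
Discount factor: (1 + 0.0756)^(-3) = 0.803614
Bracket: 1 - 0.803614 = 0.196386
PV = $900.00 * 0.196386 / 0.0756 = $2,337.93

$2,337.93


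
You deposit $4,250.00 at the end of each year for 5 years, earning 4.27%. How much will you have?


Formula: FV = PMT * ((1+r)^n - 1) / r
Growth factor: (1 + 0.0427)^5 = 1.232528
Numerator: 1.232528 - 1 = 0.232528
FV = $4,250.00 * 0.232528 / 0.0427 = $23,143.91

$23,143.91


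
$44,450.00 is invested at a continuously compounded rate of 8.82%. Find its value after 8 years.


Formula: FV = P * e^(r*t)
Exponent: r*t = 0.0882 * 8 = 0.7056
e^(0.7056) = 2.025061
FV = $44,450.00 * 2.025061 = $90,013.98

$90,013.98


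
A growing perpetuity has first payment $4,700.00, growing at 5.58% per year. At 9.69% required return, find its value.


Formula: PV = C / (r - g)
Spread: r - g = 0.0969 - 0.0558 = 0.0411
Substituting: PV = $4,700.00 / 0.0411
PV = $114,355.23

$114,355.23


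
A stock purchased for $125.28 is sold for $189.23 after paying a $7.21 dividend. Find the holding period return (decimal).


Formula: HPR = (P1 - P0 + D) / P0
Gain: $189.23 - $125.28 + $7.21 = $71.16
HPR = $71.16 / $125.28 = 0.568

0.568


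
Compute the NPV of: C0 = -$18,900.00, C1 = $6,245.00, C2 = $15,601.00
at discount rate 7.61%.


Formula: NPV = C0 + C1/(1+r) + C2/(1+r)^2
Discount C1: $6,245.00 / (1 + 0.0761) = $5,803.36
Discount C2: $15,601.00 / (1 + 0.0761)^2 = $13,472.47
NPV = -$18,900.00 + $5,803.36 + $13,472.47 = $375.83

$375.83


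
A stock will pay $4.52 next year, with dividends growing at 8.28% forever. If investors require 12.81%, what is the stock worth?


Formula: P = D1 / (r - g)
Spread: r - g = 0.1281 - 0.0828 = 0.0453
Substituting: P = $4.52 / 0.0453
P = $99.78

$99.78


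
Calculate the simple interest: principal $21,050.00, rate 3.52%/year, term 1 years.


Formula: I = P * r * t
Substituting: I = $21,050.00 * 0.0352 * 1
Step: I = $21,050.00 * 0.0352
I = $740.96

$740.96


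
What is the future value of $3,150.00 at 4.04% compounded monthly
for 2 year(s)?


Formula: FV = P * (1 + r/m)^(m*t)
Period rate: r/m = 0.0404 / 12 = 0.003367
Total periods: m*t = 12 * 2 = 24
Growth factor: (1 + 0.003367)^24 = 1.084007
FV = $3,150.00 * 1.084007 = $3,414.62

$3,414.62


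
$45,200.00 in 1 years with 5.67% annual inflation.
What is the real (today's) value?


Formula: Real value = nominal / (1 + inflation)^years
Price level: (1 + 0.0567)^1 = 1.0567
Real value = $45,200.00 / 1.0567 = $42,774.68

$42,774.68


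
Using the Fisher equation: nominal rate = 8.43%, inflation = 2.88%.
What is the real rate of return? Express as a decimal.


Formula: (1 + r_real) = (1 + r_nom) / (1 + inflation)
Substituting: (1 + r_real) = 1.0843 / 1.0288
(1 + r_real) = 1.053946
r_real = 1.053946 - 1 = 0.053946

0.053946


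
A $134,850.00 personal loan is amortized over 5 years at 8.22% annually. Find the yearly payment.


Formula: PMT = PV * r / (1 - (1+r)^(-n))
Denominator: 1 - (1 + 0.0822)^(-5) = 0.326307
Numerator: $134,850.00 * 0.0822 = 11084.67
PMT = 11084.67 / 0.326307 = $33,970.12

$33,970.12


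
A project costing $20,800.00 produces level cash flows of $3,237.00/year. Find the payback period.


Formula: Payback = investment / annual cash flow
Substituting: Payback = $20,800.00 / $3,237.00
Payback = 6.4257 years

6.4257 years


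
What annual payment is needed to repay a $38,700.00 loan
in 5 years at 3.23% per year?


Formula: PMT = PV * r / (1 - (1+r)^(-n))
Denominator: 1 - (1 + 0.0323)^(-5) = 0.146958
Numerator: $38,700.00 * 0.0323 = 1250.01
PMT = 1250.01 / 0.146958 = $8,505.89

$8,505.89


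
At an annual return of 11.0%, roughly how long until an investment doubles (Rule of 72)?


Formula: Years ≈ 72 / r
Substituting: Years ≈ 72 / 11.0
Years ≈ 6.5

6.5 years


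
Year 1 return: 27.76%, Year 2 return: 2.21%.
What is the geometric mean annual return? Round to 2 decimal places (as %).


Formula: Geometric mean = ((1+r1)*(1+r2))^(1/2) - 1
Product: (1 + 0.2776) * (1 + 0.0221) = 1.2776 * 1.0221 = 1.305835
Square root: 1.305835^0.5 = 1.142731
Geometric mean = 1.142731 - 1 = 0.142731
As percentage: 14.27%

14.27%


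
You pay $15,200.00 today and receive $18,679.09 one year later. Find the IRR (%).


Formula: IRR = C1/C0 - 1
Substituting: IRR = $18,679.09 / $15,200.00 - 1
Ratio: 1.228887 - 1 = 0.228887
IRR = 22.8887%

22.8887%


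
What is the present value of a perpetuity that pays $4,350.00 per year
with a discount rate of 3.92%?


Formula: PV = C / r
Substituting: PV = $4,350.00 / 0.0392
PV = $110,969.39

$110,969.39


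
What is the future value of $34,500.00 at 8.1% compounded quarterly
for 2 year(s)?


Formula: FV = P * (1 + r/m)^(m*t)
Period rate: r/m = 0.081 / 4 = 0.02025
Total periods: m*t = 4 * 2 = 8
Growth factor: (1 + 0.02025)^8 = 1.173959
FV = $34,500.00 * 1.173959 = $40,501.58

$40,501.58


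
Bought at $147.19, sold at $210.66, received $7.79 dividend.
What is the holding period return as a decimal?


Formula: HPR = (P1 - P0 + D) / P0
Gain: $210.66 - $147.19 + $7.79 = $71.26
HPR = $71.26 / $147.19 = 0.4841

0.4841


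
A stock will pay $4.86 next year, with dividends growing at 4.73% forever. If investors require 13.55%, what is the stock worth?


Formula: P = D1 / (r - g)
Spread: r - g = 0.1355 - 0.0473 = 0.0882
Substituting: P = $4.86 / 0.0882
P = $55.10

$55.10


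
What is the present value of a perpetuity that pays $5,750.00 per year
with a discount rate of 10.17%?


Formula: PV = C / r
Substituting: PV = $5,750.00 / 0.1017
PV = $56,538.84

$56,538.84


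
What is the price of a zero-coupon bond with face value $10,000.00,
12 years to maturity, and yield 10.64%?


Formula: Price = FV / (1 + r)^n
Substituting: Price = $10,000.00 / (1 + 0.1064)^12
Discount factor: (1.1064)^12 = 3.364697
Price = $10,000.00 / 3.364697 = $2,972.04

$2,972.04


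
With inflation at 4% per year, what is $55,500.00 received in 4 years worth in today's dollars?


Formula: Real value = nominal / (1 + inflation)^years
Price level: (1 + 0.04)^4 = 1.169859
Real value = $55,500.00 / 1.169859 = $47,441.63

$47,441.63


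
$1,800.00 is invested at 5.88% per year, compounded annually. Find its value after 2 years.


Formula: FV = P * (1 + r)^n
Substituting: FV = $1,800.00 * (1 + 0.0588)^2
Growth factor: (1.0588)^2 = 1.121057
FV = $1,800.00 * 1.121057 = $2,017.90

$2,017.90


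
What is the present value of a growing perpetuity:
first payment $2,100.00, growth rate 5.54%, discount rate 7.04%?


Formula: PV = C / (r - g)
Spread: r - g = 0.0704 - 0.0554 = 0.015
Substituting: PV = $2,100.00 / 0.015
PV = $140,000.00

$140,000.00


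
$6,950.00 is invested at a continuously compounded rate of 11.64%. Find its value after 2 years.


Formula: FV = P * e^(r*t)
Exponent: r*t = 0.1164 * 2 = 0.2328
e^(0.2328) = 1.262129
FV = $6,950.00 * 1.262129 = $8,771.80

$8,771.80


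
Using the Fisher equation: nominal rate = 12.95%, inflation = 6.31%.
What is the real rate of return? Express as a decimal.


Formula: (1 + r_real) = (1 + r_nom) / (1 + inflation)
Substituting: (1 + r_real) = 1.1295 / 1.0631
(1 + r_real) = 1.062459
r_real = 1.062459 - 1 = 0.062459

0.062459


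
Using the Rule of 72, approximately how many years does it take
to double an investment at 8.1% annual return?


Formula: Years ≈ 72 / r
Substituting: Years ≈ 72 / 8.1
Years ≈ 8.9

8.9 years


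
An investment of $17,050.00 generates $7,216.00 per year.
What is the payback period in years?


Formula: Payback = investment / annual cash flow
Substituting: Payback = $17,050.00 / $7,216.00
Payback = 2.3628 years

2.3628 years


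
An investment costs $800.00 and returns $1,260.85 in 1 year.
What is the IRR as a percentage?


Formula: IRR = C1/C0 - 1
Substituting: IRR = $1,260.85 / $800.00 - 1
Ratio: 1.576062 - 1 = 0.576062
IRR = 57.6062%

57.6062%


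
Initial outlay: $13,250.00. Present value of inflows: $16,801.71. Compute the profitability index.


Formula: PI = PV(cash flows) / initial investment
Substituting: PI = $16,801.71 / $13,250.00
PI = 1.2681

1.2681


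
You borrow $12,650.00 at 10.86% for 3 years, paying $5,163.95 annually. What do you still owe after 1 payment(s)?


Formula: Balance = PV*(1+r)^k - PMT*((1+r)^k - 1)/r
Growth: (1 + 0.1086)^1 = 1.1086
Accumulated factor: ((1+r)^k - 1)/r = 1.0
Balance = $12,650.00 * 1.1086 - $5,163.95 * 1.0
Balance = $8,859.84

$8,859.84


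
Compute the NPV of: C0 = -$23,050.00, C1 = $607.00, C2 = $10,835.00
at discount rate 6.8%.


Formula: NPV = C0 + C1/(1+r) + C2/(1+r)^2
Discount C1: $607.00 / (1 + 0.068) = $568.35
Discount C2: $10,835.00 / (1 + 0.068)^2 = $9,499.19
NPV = -$23,050.00 + $568.35 + $9,499.19 = -$12,982.46

-$12,982.46


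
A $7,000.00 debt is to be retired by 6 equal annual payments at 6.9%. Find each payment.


Formula: PMT = PV * r / (1 - (1+r)^(-n))
Denominator: 1 - (1 + 0.069)^(-6) = 0.329909
Numerator: $7,000.00 * 0.069 = 483.0
PMT = 483.0 / 0.329909 = $1,464.04

$1,464.04


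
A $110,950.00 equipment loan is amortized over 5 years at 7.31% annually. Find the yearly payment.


Formula: PMT = PV * r / (1 - (1+r)^(-n))
Denominator: 1 - (1 + 0.0731)^(-5) = 0.297253
Numerator: $110,950.00 * 0.0731 = 8110.445
PMT = 8110.445 / 0.297253 = $27,284.66

$27,284.66


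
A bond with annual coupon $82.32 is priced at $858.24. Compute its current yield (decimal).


Formula: Current yield = annual coupon / price
Substituting: CY = $82.32 / $858.24
CY = 0.095917

0.095917


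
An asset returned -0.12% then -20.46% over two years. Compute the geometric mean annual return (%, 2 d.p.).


Formula: Geometric mean = ((1+r1)*(1+r2))^(1/2) - 1
Product: (1 + -0.0012) * (1 + -0.2046) = 0.9988 * 0.7954 = 0.794446
Square root: 0.794446^0.5 = 0.891317
Geometric mean = 0.891317 - 1 = -0.108683
As percentage: -10.87%

-10.87%


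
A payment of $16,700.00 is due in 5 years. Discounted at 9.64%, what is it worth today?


Formula: PV = FV / (1 + r)^n
Substituting: PV = $16,700.00 / (1 + 0.0964)^5
Discount factor: (1.0964)^5 = 1.584328
PV = $16,700.00 / 1.584328 = $10,540.75

$10,540.75


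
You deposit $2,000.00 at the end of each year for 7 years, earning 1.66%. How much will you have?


Formula: FV = PMT * ((1+r)^n - 1) / r
Growth factor: (1 + 0.0166)^7 = 1.12215
Numerator: 1.12215 - 1 = 0.12215
FV = $2,000.00 * 0.12215 / 0.0166 = $14,716.81

$14,716.81


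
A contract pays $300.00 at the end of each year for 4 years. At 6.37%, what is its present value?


Formula: PV = PMT * (1 - (1+r)^(-n)) / r
Discount factor: (1 + 0.0637)^(-4) = 0.78113
Bracket: 1 - 0.78113 = 0.21887
PV = $300.00 * 0.21887 / 0.0637 = $1,030.78

$1,030.78


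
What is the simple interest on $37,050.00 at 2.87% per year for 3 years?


Formula: I = P * r * t
Substituting: I = $37,050.00 * 0.0287 * 3
Step: I = $37,050.00 * 0.0861
I = $3,190.01

$3,190.01


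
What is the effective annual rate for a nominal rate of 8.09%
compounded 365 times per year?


Formula: EAR = (1 + r/m)^m - 1
Period rate: r/m = 0.0809 / 365 = 0.000222
Compounding: (1 + 0.000222)^365 = 1.084253
EAR = 1.084253 - 1 = 0.084253

0.084253


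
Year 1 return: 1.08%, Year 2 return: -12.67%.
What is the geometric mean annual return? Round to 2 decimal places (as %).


Formula: Geometric mean = ((1+r1)*(1+r2))^(1/2) - 1
Product: (1 + 0.0108) * (1 + -0.1267) = 1.0108 * 0.8733 = 0.882732
Square root: 0.882732^0.5 = 0.939538
Geometric mean = 0.939538 - 1 = -0.060462
As percentage: -6.05%

-6.05%


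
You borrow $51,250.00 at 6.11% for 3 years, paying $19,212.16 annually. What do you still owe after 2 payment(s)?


Formula: Balance = PV*(1+r)^k - PMT*((1+r)^k - 1)/r
Growth: (1 + 0.0611)^2 = 1.125933
Accumulated factor: ((1+r)^k - 1)/r = 2.0611
Balance = $51,250.00 * 1.125933 - $19,212.16 * 2.0611
Balance = $18,105.89

$18,105.89


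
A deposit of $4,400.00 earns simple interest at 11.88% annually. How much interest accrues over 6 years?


Formula: I = P * r * t
Substituting: I = $4,400.00 * 0.1188 * 6
Step: I = $4,400.00 * 0.7128
I = $3,136.32

$3,136.32


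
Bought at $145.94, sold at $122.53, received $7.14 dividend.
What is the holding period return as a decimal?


Formula: HPR = (P1 - P0 + D) / P0
Gain: $122.53 - $145.94 + $7.14 = -$16.27
HPR = -$16.27 / $145.94 = -0.1115

-0.1115


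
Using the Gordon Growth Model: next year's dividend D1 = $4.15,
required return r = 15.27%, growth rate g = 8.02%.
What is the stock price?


Formula: P = D1 / (r - g)
Spread: r - g = 0.1527 - 0.0802 = 0.0725
Substituting: P = $4.15 / 0.0725
P = $57.24

$57.24


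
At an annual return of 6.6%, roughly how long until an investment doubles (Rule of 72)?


Formula: Years ≈ 72 / r
Substituting: Years ≈ 72 / 6.6
Years ≈ 10.9

10.9 years


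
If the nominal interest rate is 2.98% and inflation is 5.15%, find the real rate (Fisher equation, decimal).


Formula: (1 + r_real) = (1 + r_nom) / (1 + inflation)
Substituting: (1 + r_real) = 1.0298 / 1.0515
(1 + r_real) = 0.979363
r_real = 0.979363 - 1 = -0.020637

-0.020637


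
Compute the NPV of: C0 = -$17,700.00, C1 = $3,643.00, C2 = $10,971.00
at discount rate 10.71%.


Formula: NPV = C0 + C1/(1+r) + C2/(1+r)^2
Discount C1: $3,643.00 / (1 + 0.1071) = $3,290.58
Discount C2: $10,971.00 / (1 + 0.1071)^2 = $8,951.02
NPV = -$17,700.00 + $3,290.58 + $8,951.02 = -$5,458.40

-$5,458.40


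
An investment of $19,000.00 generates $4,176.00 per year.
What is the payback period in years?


Formula: Payback = investment / annual cash flow
Substituting: Payback = $19,000.00 / $4,176.00
Payback = 4.5498 years

4.5498 years


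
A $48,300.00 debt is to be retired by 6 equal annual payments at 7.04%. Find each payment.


Formula: PMT = PV * r / (1 - (1+r)^(-n))
Denominator: 1 - (1 + 0.0704)^(-6) = 0.33515
Numerator: $48,300.00 * 0.0704 = 3400.32
PMT = 3400.32 / 0.33515 = $10,145.65

$10,145.65


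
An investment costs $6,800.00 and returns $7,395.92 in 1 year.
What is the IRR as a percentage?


Formula: IRR = C1/C0 - 1
Substituting: IRR = $7,395.92 / $6,800.00 - 1
Ratio: 1.087635 - 1 = 0.087635
IRR = 8.7635%

8.7635%


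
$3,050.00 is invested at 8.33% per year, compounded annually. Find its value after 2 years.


Formula: FV = P * (1 + r)^n
Substituting: FV = $3,050.00 * (1 + 0.0833)^2
Growth factor: (1.0833)^2 = 1.173539
FV = $3,050.00 * 1.173539 = $3,579.29

$3,579.29


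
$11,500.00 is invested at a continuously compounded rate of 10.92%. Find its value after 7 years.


Formula: FV = P * e^(r*t)
Exponent: r*t = 0.1092 * 7 = 0.7644
e^(0.7644) = 2.147705
FV = $11,500.00 * 2.147705 = $24,698.61

$24,698.61


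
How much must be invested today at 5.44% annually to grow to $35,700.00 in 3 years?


Formula: PV = FV / (1 + r)^n
Substituting: PV = $35,700.00 / (1 + 0.0544)^3
Discount factor: (1.0544)^3 = 1.172239
PV = $35,700.00 / 1.172239 = $30,454.54

$30,454.54


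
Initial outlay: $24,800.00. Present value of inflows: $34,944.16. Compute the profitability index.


Formula: PI = PV(cash flows) / initial investment
Substituting: PI = $34,944.16 / $24,800.00
PI = 1.409

1.409


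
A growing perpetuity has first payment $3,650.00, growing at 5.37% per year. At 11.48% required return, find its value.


Formula: PV = C / (r - g)
Spread: r - g = 0.1148 - 0.0537 = 0.0611
Substituting: PV = $3,650.00 / 0.0611
PV = $59,738.13

$59,738.13


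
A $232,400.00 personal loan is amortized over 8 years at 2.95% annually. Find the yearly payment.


Formula: PMT = PV * r / (1 - (1+r)^(-n))
Denominator: 1 - (1 + 0.0295)^(-8) = 0.207518
Numerator: $232,400.00 * 0.0295 = 6855.8
PMT = 6855.8 / 0.207518 = $33,037.07

$33,037.07


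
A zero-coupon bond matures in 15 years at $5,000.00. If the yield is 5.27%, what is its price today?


Formula: Price = FV / (1 + r)^n
Substituting: Price = $5,000.00 / (1 + 0.0527)^15
Discount factor: (1.0527)^15 = 2.160575
Price = $5,000.00 / 2.160575 = $2,314.20

$2,314.20


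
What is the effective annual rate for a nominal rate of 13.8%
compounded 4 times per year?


Formula: EAR = (1 + r/m)^m - 1
Period rate: r/m = 0.138 / 4 = 0.0345
Compounding: (1 + 0.0345)^4 = 1.145307
EAR = 1.145307 - 1 = 0.145307

0.145307


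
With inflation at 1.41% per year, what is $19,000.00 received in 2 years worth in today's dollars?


Formula: Real value = nominal / (1 + inflation)^years
Price level: (1 + 0.0141)^2 = 1.028399
Real value = $19,000.00 / 1.028399 = $18,475.32

$18,475.32


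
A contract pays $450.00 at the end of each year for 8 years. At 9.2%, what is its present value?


Formula: PV = PMT * (1 - (1+r)^(-n)) / r
Discount factor: (1 + 0.092)^(-8) = 0.49456
Bracket: 1 - 0.49456 = 0.50544
PV = $450.00 * 0.50544 / 0.092 = $2,472.26

$2,472.26


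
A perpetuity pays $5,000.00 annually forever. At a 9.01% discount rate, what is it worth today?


Formula: PV = C / r
Substituting: PV = $5,000.00 / 0.0901
PV = $55,493.90

$55,493.90


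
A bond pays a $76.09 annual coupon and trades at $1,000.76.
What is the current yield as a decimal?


Formula: Current yield = annual coupon / price
Substituting: CY = $76.09 / $1,000.76
CY = 0.076032

0.076032


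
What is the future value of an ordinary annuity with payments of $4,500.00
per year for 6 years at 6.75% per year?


Formula: FV = PMT * ((1+r)^n - 1) / r
Growth factor: (1 + 0.0675)^6 = 1.479815
Numerator: 1.479815 - 1 = 0.479815
FV = $4,500.00 * 0.479815 / 0.0675 = $31,987.64

$31,987.64


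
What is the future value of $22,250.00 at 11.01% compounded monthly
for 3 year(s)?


Formula: FV = P * (1 + r/m)^(m*t)
Period rate: r/m = 0.1101 / 12 = 0.009175
Total periods: m*t = 12 * 3 = 36
Growth factor: (1 + 0.009175)^36 = 1.389292
FV = $22,250.00 * 1.389292 = $30,911.74

$30,911.74


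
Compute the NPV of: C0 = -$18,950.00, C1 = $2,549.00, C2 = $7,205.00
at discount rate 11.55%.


Formula: NPV = C0 + C1/(1+r) + C2/(1+r)^2
Discount C1: $2,549.00 / (1 + 0.1155) = $2,285.07
Discount C2: $7,205.00 / (1 + 0.1155)^2 = $5,790.22
NPV = -$18,950.00 + $2,285.07 + $5,790.22 = -$10,874.71

-$10,874.71


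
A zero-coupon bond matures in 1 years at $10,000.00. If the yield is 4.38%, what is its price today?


Formula: Price = FV / (1 + r)^n
Substituting: Price = $10,000.00 / (1 + 0.0438)^1
Discount factor: (1.0438)^1 = 1.0438
Price = $10,000.00 / 1.0438 = $9,580.38

$9,580.38


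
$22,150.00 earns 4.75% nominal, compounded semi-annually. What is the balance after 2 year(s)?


Formula: FV = P * (1 + r/m)^(m*t)
Period rate: r/m = 0.0475 / 2 = 0.02375
Total periods: m*t = 2 * 2 = 4
Growth factor: (1 + 0.02375)^4 = 1.098438
FV = $22,150.00 * 1.098438 = $24,330.41

$24,330.41


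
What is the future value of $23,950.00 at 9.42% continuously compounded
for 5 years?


Formula: FV = P * e^(r*t)
Exponent: r*t = 0.0942 * 5 = 0.471
e^(0.471) = 1.601595
FV = $23,950.00 * 1.601595 = $38,358.20

$38,358.20


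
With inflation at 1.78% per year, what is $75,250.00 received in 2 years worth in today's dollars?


Formula: Real value = nominal / (1 + inflation)^years
Price level: (1 + 0.0178)^2 = 1.035917
Real value = $75,250.00 / 1.035917 = $72,640.97

$72,640.97
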